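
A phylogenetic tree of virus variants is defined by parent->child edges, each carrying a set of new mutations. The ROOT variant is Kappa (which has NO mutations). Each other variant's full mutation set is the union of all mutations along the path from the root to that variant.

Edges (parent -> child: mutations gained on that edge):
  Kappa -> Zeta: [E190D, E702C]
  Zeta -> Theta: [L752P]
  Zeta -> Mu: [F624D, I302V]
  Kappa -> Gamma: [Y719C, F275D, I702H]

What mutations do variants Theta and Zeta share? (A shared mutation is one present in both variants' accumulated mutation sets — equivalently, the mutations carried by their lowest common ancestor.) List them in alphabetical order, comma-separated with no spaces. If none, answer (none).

Accumulating mutations along path to Theta:
  At Kappa: gained [] -> total []
  At Zeta: gained ['E190D', 'E702C'] -> total ['E190D', 'E702C']
  At Theta: gained ['L752P'] -> total ['E190D', 'E702C', 'L752P']
Mutations(Theta) = ['E190D', 'E702C', 'L752P']
Accumulating mutations along path to Zeta:
  At Kappa: gained [] -> total []
  At Zeta: gained ['E190D', 'E702C'] -> total ['E190D', 'E702C']
Mutations(Zeta) = ['E190D', 'E702C']
Intersection: ['E190D', 'E702C', 'L752P'] ∩ ['E190D', 'E702C'] = ['E190D', 'E702C']

Answer: E190D,E702C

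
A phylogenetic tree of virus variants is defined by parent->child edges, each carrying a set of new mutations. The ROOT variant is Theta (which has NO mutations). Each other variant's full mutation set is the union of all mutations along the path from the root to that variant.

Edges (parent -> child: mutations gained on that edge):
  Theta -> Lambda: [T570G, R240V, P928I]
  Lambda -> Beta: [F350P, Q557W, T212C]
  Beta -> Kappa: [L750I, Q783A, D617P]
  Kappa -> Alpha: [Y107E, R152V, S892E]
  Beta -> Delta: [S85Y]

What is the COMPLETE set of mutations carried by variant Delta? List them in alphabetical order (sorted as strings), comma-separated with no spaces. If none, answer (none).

At Theta: gained [] -> total []
At Lambda: gained ['T570G', 'R240V', 'P928I'] -> total ['P928I', 'R240V', 'T570G']
At Beta: gained ['F350P', 'Q557W', 'T212C'] -> total ['F350P', 'P928I', 'Q557W', 'R240V', 'T212C', 'T570G']
At Delta: gained ['S85Y'] -> total ['F350P', 'P928I', 'Q557W', 'R240V', 'S85Y', 'T212C', 'T570G']

Answer: F350P,P928I,Q557W,R240V,S85Y,T212C,T570G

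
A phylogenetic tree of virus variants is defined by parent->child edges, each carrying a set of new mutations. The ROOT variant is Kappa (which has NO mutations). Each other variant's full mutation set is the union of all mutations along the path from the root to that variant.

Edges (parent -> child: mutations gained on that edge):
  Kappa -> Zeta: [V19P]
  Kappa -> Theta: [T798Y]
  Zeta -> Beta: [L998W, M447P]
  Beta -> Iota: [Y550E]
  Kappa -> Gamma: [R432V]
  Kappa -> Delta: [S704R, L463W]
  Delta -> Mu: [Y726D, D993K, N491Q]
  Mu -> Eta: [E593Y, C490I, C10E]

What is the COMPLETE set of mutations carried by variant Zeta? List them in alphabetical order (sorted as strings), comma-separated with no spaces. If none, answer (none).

Answer: V19P

Derivation:
At Kappa: gained [] -> total []
At Zeta: gained ['V19P'] -> total ['V19P']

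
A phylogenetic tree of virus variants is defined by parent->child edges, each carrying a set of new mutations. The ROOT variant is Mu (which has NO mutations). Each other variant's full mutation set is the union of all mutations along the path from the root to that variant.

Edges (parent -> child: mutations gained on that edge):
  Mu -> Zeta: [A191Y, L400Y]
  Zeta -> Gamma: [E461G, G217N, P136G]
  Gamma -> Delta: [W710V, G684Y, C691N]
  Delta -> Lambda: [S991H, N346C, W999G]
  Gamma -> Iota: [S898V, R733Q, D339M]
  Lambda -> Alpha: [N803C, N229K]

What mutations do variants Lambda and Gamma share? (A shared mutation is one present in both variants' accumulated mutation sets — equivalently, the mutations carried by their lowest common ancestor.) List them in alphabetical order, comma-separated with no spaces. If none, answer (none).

Accumulating mutations along path to Lambda:
  At Mu: gained [] -> total []
  At Zeta: gained ['A191Y', 'L400Y'] -> total ['A191Y', 'L400Y']
  At Gamma: gained ['E461G', 'G217N', 'P136G'] -> total ['A191Y', 'E461G', 'G217N', 'L400Y', 'P136G']
  At Delta: gained ['W710V', 'G684Y', 'C691N'] -> total ['A191Y', 'C691N', 'E461G', 'G217N', 'G684Y', 'L400Y', 'P136G', 'W710V']
  At Lambda: gained ['S991H', 'N346C', 'W999G'] -> total ['A191Y', 'C691N', 'E461G', 'G217N', 'G684Y', 'L400Y', 'N346C', 'P136G', 'S991H', 'W710V', 'W999G']
Mutations(Lambda) = ['A191Y', 'C691N', 'E461G', 'G217N', 'G684Y', 'L400Y', 'N346C', 'P136G', 'S991H', 'W710V', 'W999G']
Accumulating mutations along path to Gamma:
  At Mu: gained [] -> total []
  At Zeta: gained ['A191Y', 'L400Y'] -> total ['A191Y', 'L400Y']
  At Gamma: gained ['E461G', 'G217N', 'P136G'] -> total ['A191Y', 'E461G', 'G217N', 'L400Y', 'P136G']
Mutations(Gamma) = ['A191Y', 'E461G', 'G217N', 'L400Y', 'P136G']
Intersection: ['A191Y', 'C691N', 'E461G', 'G217N', 'G684Y', 'L400Y', 'N346C', 'P136G', 'S991H', 'W710V', 'W999G'] ∩ ['A191Y', 'E461G', 'G217N', 'L400Y', 'P136G'] = ['A191Y', 'E461G', 'G217N', 'L400Y', 'P136G']

Answer: A191Y,E461G,G217N,L400Y,P136G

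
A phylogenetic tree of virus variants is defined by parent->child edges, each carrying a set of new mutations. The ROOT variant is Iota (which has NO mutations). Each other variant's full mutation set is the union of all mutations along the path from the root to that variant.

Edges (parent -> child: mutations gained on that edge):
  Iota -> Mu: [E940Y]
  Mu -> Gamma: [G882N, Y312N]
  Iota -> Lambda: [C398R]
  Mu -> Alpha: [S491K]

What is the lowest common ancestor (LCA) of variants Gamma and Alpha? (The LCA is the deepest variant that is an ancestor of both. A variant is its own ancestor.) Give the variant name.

Answer: Mu

Derivation:
Path from root to Gamma: Iota -> Mu -> Gamma
  ancestors of Gamma: {Iota, Mu, Gamma}
Path from root to Alpha: Iota -> Mu -> Alpha
  ancestors of Alpha: {Iota, Mu, Alpha}
Common ancestors: {Iota, Mu}
Walk up from Alpha: Alpha (not in ancestors of Gamma), Mu (in ancestors of Gamma), Iota (in ancestors of Gamma)
Deepest common ancestor (LCA) = Mu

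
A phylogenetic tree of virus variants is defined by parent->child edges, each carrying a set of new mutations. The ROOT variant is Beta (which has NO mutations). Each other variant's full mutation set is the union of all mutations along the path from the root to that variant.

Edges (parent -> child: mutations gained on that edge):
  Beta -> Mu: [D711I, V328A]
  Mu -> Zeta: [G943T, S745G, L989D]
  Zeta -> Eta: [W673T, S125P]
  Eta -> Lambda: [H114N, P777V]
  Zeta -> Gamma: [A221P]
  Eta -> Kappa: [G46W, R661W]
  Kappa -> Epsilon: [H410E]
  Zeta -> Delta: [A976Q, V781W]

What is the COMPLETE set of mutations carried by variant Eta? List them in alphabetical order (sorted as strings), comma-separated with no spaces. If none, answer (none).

Answer: D711I,G943T,L989D,S125P,S745G,V328A,W673T

Derivation:
At Beta: gained [] -> total []
At Mu: gained ['D711I', 'V328A'] -> total ['D711I', 'V328A']
At Zeta: gained ['G943T', 'S745G', 'L989D'] -> total ['D711I', 'G943T', 'L989D', 'S745G', 'V328A']
At Eta: gained ['W673T', 'S125P'] -> total ['D711I', 'G943T', 'L989D', 'S125P', 'S745G', 'V328A', 'W673T']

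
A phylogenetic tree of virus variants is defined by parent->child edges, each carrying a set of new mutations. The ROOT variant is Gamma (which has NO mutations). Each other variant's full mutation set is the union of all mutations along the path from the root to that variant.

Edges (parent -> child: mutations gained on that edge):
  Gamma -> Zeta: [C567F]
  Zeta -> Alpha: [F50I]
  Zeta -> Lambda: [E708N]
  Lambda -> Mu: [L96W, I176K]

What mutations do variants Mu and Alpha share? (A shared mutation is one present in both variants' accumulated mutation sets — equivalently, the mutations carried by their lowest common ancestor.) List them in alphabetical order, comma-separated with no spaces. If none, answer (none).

Accumulating mutations along path to Mu:
  At Gamma: gained [] -> total []
  At Zeta: gained ['C567F'] -> total ['C567F']
  At Lambda: gained ['E708N'] -> total ['C567F', 'E708N']
  At Mu: gained ['L96W', 'I176K'] -> total ['C567F', 'E708N', 'I176K', 'L96W']
Mutations(Mu) = ['C567F', 'E708N', 'I176K', 'L96W']
Accumulating mutations along path to Alpha:
  At Gamma: gained [] -> total []
  At Zeta: gained ['C567F'] -> total ['C567F']
  At Alpha: gained ['F50I'] -> total ['C567F', 'F50I']
Mutations(Alpha) = ['C567F', 'F50I']
Intersection: ['C567F', 'E708N', 'I176K', 'L96W'] ∩ ['C567F', 'F50I'] = ['C567F']

Answer: C567F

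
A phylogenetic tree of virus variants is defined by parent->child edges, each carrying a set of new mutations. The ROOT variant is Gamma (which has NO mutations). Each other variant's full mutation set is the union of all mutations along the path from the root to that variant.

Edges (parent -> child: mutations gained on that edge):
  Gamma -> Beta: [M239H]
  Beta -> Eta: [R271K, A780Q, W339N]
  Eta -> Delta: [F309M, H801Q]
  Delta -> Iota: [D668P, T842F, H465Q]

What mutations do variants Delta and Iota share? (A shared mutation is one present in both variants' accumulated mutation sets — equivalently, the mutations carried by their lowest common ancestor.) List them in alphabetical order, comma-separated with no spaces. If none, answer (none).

Answer: A780Q,F309M,H801Q,M239H,R271K,W339N

Derivation:
Accumulating mutations along path to Delta:
  At Gamma: gained [] -> total []
  At Beta: gained ['M239H'] -> total ['M239H']
  At Eta: gained ['R271K', 'A780Q', 'W339N'] -> total ['A780Q', 'M239H', 'R271K', 'W339N']
  At Delta: gained ['F309M', 'H801Q'] -> total ['A780Q', 'F309M', 'H801Q', 'M239H', 'R271K', 'W339N']
Mutations(Delta) = ['A780Q', 'F309M', 'H801Q', 'M239H', 'R271K', 'W339N']
Accumulating mutations along path to Iota:
  At Gamma: gained [] -> total []
  At Beta: gained ['M239H'] -> total ['M239H']
  At Eta: gained ['R271K', 'A780Q', 'W339N'] -> total ['A780Q', 'M239H', 'R271K', 'W339N']
  At Delta: gained ['F309M', 'H801Q'] -> total ['A780Q', 'F309M', 'H801Q', 'M239H', 'R271K', 'W339N']
  At Iota: gained ['D668P', 'T842F', 'H465Q'] -> total ['A780Q', 'D668P', 'F309M', 'H465Q', 'H801Q', 'M239H', 'R271K', 'T842F', 'W339N']
Mutations(Iota) = ['A780Q', 'D668P', 'F309M', 'H465Q', 'H801Q', 'M239H', 'R271K', 'T842F', 'W339N']
Intersection: ['A780Q', 'F309M', 'H801Q', 'M239H', 'R271K', 'W339N'] ∩ ['A780Q', 'D668P', 'F309M', 'H465Q', 'H801Q', 'M239H', 'R271K', 'T842F', 'W339N'] = ['A780Q', 'F309M', 'H801Q', 'M239H', 'R271K', 'W339N']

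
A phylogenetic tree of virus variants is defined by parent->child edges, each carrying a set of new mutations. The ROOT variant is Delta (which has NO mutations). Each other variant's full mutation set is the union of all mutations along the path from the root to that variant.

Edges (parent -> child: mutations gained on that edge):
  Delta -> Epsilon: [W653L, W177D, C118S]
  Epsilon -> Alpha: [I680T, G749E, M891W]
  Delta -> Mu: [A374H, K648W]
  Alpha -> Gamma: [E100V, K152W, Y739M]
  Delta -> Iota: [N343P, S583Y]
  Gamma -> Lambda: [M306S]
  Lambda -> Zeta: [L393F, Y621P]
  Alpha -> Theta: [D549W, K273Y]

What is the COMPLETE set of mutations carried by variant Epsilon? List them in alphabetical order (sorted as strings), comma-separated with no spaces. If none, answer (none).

At Delta: gained [] -> total []
At Epsilon: gained ['W653L', 'W177D', 'C118S'] -> total ['C118S', 'W177D', 'W653L']

Answer: C118S,W177D,W653L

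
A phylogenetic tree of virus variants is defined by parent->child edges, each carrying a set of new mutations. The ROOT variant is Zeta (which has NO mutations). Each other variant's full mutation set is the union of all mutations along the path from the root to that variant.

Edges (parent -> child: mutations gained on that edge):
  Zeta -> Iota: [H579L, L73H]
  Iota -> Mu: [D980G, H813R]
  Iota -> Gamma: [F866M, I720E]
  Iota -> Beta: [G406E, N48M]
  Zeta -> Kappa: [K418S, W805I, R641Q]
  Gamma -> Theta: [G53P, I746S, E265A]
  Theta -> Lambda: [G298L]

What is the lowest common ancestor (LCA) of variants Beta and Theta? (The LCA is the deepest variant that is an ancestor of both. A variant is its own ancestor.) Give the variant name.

Path from root to Beta: Zeta -> Iota -> Beta
  ancestors of Beta: {Zeta, Iota, Beta}
Path from root to Theta: Zeta -> Iota -> Gamma -> Theta
  ancestors of Theta: {Zeta, Iota, Gamma, Theta}
Common ancestors: {Zeta, Iota}
Walk up from Theta: Theta (not in ancestors of Beta), Gamma (not in ancestors of Beta), Iota (in ancestors of Beta), Zeta (in ancestors of Beta)
Deepest common ancestor (LCA) = Iota

Answer: Iota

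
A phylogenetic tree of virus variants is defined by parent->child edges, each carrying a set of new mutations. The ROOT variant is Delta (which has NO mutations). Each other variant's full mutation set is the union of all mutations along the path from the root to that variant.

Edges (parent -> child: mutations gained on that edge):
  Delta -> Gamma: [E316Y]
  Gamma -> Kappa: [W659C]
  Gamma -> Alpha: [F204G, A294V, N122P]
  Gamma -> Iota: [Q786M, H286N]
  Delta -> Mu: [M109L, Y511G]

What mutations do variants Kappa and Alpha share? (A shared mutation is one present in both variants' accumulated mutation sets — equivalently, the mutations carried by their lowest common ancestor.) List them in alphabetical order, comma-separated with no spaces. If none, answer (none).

Accumulating mutations along path to Kappa:
  At Delta: gained [] -> total []
  At Gamma: gained ['E316Y'] -> total ['E316Y']
  At Kappa: gained ['W659C'] -> total ['E316Y', 'W659C']
Mutations(Kappa) = ['E316Y', 'W659C']
Accumulating mutations along path to Alpha:
  At Delta: gained [] -> total []
  At Gamma: gained ['E316Y'] -> total ['E316Y']
  At Alpha: gained ['F204G', 'A294V', 'N122P'] -> total ['A294V', 'E316Y', 'F204G', 'N122P']
Mutations(Alpha) = ['A294V', 'E316Y', 'F204G', 'N122P']
Intersection: ['E316Y', 'W659C'] ∩ ['A294V', 'E316Y', 'F204G', 'N122P'] = ['E316Y']

Answer: E316Y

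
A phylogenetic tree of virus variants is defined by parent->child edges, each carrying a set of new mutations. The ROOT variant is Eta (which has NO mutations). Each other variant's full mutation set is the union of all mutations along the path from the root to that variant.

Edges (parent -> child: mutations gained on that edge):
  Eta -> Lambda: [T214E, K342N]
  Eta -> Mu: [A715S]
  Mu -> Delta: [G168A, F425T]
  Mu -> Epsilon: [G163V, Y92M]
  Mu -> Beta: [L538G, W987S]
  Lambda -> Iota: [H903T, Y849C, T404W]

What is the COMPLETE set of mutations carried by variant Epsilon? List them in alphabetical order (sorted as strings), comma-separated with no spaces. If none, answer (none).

Answer: A715S,G163V,Y92M

Derivation:
At Eta: gained [] -> total []
At Mu: gained ['A715S'] -> total ['A715S']
At Epsilon: gained ['G163V', 'Y92M'] -> total ['A715S', 'G163V', 'Y92M']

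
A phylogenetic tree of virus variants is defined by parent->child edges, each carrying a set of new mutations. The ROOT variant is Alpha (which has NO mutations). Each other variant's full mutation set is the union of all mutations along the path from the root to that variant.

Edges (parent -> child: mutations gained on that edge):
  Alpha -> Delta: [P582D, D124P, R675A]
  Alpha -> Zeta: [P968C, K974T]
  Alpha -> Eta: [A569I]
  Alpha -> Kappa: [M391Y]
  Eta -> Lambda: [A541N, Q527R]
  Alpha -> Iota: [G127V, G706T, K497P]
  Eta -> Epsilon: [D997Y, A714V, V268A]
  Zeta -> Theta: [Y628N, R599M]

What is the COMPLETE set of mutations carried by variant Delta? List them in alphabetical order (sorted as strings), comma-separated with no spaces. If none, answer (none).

At Alpha: gained [] -> total []
At Delta: gained ['P582D', 'D124P', 'R675A'] -> total ['D124P', 'P582D', 'R675A']

Answer: D124P,P582D,R675A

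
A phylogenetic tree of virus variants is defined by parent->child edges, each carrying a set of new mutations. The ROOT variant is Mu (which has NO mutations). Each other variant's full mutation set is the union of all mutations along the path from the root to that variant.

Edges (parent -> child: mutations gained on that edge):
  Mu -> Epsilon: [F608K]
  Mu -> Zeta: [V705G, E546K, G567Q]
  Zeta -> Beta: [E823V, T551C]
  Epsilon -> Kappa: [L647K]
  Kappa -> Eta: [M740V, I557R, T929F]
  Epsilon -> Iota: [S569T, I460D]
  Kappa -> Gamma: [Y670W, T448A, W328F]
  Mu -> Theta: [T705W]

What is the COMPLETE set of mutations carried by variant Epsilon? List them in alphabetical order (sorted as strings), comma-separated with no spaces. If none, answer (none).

At Mu: gained [] -> total []
At Epsilon: gained ['F608K'] -> total ['F608K']

Answer: F608K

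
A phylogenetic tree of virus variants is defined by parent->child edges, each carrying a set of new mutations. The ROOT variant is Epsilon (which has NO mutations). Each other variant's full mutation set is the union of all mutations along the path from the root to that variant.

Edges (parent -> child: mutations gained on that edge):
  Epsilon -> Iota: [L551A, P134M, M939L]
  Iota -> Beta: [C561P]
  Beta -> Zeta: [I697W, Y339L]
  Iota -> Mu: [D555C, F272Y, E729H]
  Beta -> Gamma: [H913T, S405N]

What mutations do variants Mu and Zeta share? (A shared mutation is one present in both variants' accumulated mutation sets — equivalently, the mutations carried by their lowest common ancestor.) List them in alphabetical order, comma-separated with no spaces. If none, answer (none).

Answer: L551A,M939L,P134M

Derivation:
Accumulating mutations along path to Mu:
  At Epsilon: gained [] -> total []
  At Iota: gained ['L551A', 'P134M', 'M939L'] -> total ['L551A', 'M939L', 'P134M']
  At Mu: gained ['D555C', 'F272Y', 'E729H'] -> total ['D555C', 'E729H', 'F272Y', 'L551A', 'M939L', 'P134M']
Mutations(Mu) = ['D555C', 'E729H', 'F272Y', 'L551A', 'M939L', 'P134M']
Accumulating mutations along path to Zeta:
  At Epsilon: gained [] -> total []
  At Iota: gained ['L551A', 'P134M', 'M939L'] -> total ['L551A', 'M939L', 'P134M']
  At Beta: gained ['C561P'] -> total ['C561P', 'L551A', 'M939L', 'P134M']
  At Zeta: gained ['I697W', 'Y339L'] -> total ['C561P', 'I697W', 'L551A', 'M939L', 'P134M', 'Y339L']
Mutations(Zeta) = ['C561P', 'I697W', 'L551A', 'M939L', 'P134M', 'Y339L']
Intersection: ['D555C', 'E729H', 'F272Y', 'L551A', 'M939L', 'P134M'] ∩ ['C561P', 'I697W', 'L551A', 'M939L', 'P134M', 'Y339L'] = ['L551A', 'M939L', 'P134M']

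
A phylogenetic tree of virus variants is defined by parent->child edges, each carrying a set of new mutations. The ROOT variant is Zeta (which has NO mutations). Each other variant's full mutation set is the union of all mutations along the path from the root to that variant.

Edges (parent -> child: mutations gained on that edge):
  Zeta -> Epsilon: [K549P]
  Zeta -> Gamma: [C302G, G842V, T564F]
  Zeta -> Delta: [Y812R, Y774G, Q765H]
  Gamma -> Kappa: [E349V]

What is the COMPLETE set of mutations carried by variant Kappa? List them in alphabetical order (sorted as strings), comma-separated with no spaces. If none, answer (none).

At Zeta: gained [] -> total []
At Gamma: gained ['C302G', 'G842V', 'T564F'] -> total ['C302G', 'G842V', 'T564F']
At Kappa: gained ['E349V'] -> total ['C302G', 'E349V', 'G842V', 'T564F']

Answer: C302G,E349V,G842V,T564F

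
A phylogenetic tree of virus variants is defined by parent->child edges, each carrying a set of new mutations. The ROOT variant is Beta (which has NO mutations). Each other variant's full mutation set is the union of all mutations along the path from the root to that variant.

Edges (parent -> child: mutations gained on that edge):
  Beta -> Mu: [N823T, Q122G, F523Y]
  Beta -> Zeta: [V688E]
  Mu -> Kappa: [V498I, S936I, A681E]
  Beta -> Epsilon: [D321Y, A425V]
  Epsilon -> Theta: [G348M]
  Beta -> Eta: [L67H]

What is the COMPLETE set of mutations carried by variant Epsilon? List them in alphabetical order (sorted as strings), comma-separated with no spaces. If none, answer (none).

At Beta: gained [] -> total []
At Epsilon: gained ['D321Y', 'A425V'] -> total ['A425V', 'D321Y']

Answer: A425V,D321Y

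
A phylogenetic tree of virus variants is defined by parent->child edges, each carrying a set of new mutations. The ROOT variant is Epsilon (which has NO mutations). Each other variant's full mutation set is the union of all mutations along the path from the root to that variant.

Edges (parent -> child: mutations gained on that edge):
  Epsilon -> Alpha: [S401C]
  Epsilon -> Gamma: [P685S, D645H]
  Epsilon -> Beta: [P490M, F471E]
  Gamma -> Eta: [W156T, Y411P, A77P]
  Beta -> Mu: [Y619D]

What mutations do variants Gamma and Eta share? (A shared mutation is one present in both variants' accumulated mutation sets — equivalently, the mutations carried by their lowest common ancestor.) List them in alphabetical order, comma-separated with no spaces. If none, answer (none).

Accumulating mutations along path to Gamma:
  At Epsilon: gained [] -> total []
  At Gamma: gained ['P685S', 'D645H'] -> total ['D645H', 'P685S']
Mutations(Gamma) = ['D645H', 'P685S']
Accumulating mutations along path to Eta:
  At Epsilon: gained [] -> total []
  At Gamma: gained ['P685S', 'D645H'] -> total ['D645H', 'P685S']
  At Eta: gained ['W156T', 'Y411P', 'A77P'] -> total ['A77P', 'D645H', 'P685S', 'W156T', 'Y411P']
Mutations(Eta) = ['A77P', 'D645H', 'P685S', 'W156T', 'Y411P']
Intersection: ['D645H', 'P685S'] ∩ ['A77P', 'D645H', 'P685S', 'W156T', 'Y411P'] = ['D645H', 'P685S']

Answer: D645H,P685S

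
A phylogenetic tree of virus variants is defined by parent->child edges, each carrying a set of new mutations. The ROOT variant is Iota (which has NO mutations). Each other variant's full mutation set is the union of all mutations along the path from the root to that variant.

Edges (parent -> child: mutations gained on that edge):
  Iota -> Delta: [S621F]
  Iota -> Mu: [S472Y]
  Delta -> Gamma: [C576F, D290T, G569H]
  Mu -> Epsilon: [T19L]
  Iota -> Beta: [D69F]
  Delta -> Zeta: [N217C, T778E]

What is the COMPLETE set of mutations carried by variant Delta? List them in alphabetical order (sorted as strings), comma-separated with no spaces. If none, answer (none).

At Iota: gained [] -> total []
At Delta: gained ['S621F'] -> total ['S621F']

Answer: S621F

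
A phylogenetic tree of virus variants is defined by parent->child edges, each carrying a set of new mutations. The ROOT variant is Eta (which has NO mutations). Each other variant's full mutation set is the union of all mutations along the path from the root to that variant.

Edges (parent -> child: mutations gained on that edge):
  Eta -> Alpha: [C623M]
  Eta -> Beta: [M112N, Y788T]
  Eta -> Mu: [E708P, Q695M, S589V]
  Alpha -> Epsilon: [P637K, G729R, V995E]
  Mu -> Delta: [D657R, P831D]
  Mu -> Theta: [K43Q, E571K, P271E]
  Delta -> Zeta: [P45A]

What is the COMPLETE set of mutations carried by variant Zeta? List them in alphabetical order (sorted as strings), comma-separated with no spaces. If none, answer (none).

At Eta: gained [] -> total []
At Mu: gained ['E708P', 'Q695M', 'S589V'] -> total ['E708P', 'Q695M', 'S589V']
At Delta: gained ['D657R', 'P831D'] -> total ['D657R', 'E708P', 'P831D', 'Q695M', 'S589V']
At Zeta: gained ['P45A'] -> total ['D657R', 'E708P', 'P45A', 'P831D', 'Q695M', 'S589V']

Answer: D657R,E708P,P45A,P831D,Q695M,S589V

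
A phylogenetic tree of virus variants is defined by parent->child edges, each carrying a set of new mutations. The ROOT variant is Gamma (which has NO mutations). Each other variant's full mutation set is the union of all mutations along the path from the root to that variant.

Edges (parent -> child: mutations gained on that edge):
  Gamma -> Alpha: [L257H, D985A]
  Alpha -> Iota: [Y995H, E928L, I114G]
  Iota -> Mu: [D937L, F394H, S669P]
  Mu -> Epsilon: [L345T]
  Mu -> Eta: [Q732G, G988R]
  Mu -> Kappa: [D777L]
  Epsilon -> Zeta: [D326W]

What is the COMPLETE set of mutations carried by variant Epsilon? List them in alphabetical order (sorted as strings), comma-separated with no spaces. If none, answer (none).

Answer: D937L,D985A,E928L,F394H,I114G,L257H,L345T,S669P,Y995H

Derivation:
At Gamma: gained [] -> total []
At Alpha: gained ['L257H', 'D985A'] -> total ['D985A', 'L257H']
At Iota: gained ['Y995H', 'E928L', 'I114G'] -> total ['D985A', 'E928L', 'I114G', 'L257H', 'Y995H']
At Mu: gained ['D937L', 'F394H', 'S669P'] -> total ['D937L', 'D985A', 'E928L', 'F394H', 'I114G', 'L257H', 'S669P', 'Y995H']
At Epsilon: gained ['L345T'] -> total ['D937L', 'D985A', 'E928L', 'F394H', 'I114G', 'L257H', 'L345T', 'S669P', 'Y995H']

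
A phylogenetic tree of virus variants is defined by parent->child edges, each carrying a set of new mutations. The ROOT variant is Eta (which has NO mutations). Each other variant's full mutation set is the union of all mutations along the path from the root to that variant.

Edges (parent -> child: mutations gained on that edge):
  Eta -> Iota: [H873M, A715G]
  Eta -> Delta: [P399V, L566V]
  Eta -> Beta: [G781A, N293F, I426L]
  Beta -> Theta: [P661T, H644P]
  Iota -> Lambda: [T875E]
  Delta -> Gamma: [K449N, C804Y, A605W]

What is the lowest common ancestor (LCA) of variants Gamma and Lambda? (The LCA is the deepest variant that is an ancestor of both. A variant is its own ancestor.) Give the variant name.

Answer: Eta

Derivation:
Path from root to Gamma: Eta -> Delta -> Gamma
  ancestors of Gamma: {Eta, Delta, Gamma}
Path from root to Lambda: Eta -> Iota -> Lambda
  ancestors of Lambda: {Eta, Iota, Lambda}
Common ancestors: {Eta}
Walk up from Lambda: Lambda (not in ancestors of Gamma), Iota (not in ancestors of Gamma), Eta (in ancestors of Gamma)
Deepest common ancestor (LCA) = Eta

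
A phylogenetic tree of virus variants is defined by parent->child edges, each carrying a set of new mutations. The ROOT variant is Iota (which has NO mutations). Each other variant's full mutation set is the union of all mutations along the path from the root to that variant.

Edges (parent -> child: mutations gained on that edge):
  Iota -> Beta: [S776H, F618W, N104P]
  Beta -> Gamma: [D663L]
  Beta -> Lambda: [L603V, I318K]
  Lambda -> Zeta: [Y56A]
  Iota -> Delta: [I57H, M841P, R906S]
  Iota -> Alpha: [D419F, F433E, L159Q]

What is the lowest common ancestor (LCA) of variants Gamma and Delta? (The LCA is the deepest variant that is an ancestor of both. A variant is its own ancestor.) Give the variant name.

Path from root to Gamma: Iota -> Beta -> Gamma
  ancestors of Gamma: {Iota, Beta, Gamma}
Path from root to Delta: Iota -> Delta
  ancestors of Delta: {Iota, Delta}
Common ancestors: {Iota}
Walk up from Delta: Delta (not in ancestors of Gamma), Iota (in ancestors of Gamma)
Deepest common ancestor (LCA) = Iota

Answer: Iota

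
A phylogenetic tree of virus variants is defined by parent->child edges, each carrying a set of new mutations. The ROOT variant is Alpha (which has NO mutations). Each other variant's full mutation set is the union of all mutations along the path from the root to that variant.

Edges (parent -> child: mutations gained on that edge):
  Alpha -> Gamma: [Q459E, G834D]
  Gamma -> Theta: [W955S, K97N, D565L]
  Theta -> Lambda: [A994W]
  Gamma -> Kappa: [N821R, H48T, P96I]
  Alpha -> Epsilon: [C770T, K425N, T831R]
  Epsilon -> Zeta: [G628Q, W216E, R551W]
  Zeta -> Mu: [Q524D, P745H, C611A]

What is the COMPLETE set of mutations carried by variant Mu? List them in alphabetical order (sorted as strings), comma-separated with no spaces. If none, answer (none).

Answer: C611A,C770T,G628Q,K425N,P745H,Q524D,R551W,T831R,W216E

Derivation:
At Alpha: gained [] -> total []
At Epsilon: gained ['C770T', 'K425N', 'T831R'] -> total ['C770T', 'K425N', 'T831R']
At Zeta: gained ['G628Q', 'W216E', 'R551W'] -> total ['C770T', 'G628Q', 'K425N', 'R551W', 'T831R', 'W216E']
At Mu: gained ['Q524D', 'P745H', 'C611A'] -> total ['C611A', 'C770T', 'G628Q', 'K425N', 'P745H', 'Q524D', 'R551W', 'T831R', 'W216E']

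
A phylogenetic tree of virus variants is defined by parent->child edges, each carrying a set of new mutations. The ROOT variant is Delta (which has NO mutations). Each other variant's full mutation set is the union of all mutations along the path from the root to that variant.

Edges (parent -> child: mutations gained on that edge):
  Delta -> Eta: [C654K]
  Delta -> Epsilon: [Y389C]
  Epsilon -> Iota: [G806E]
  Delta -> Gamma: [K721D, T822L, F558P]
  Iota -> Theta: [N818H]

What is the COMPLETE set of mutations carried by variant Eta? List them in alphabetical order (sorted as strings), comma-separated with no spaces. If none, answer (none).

At Delta: gained [] -> total []
At Eta: gained ['C654K'] -> total ['C654K']

Answer: C654K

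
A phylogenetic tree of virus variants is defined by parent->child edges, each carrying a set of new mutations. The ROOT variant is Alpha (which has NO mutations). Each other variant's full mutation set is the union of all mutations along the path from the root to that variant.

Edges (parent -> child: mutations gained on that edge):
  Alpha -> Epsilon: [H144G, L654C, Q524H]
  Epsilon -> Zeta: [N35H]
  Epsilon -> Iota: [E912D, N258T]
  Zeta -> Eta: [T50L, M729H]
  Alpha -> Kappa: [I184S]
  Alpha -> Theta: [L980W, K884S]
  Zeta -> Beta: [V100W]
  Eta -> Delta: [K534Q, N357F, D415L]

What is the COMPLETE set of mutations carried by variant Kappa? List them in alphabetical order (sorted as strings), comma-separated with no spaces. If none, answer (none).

Answer: I184S

Derivation:
At Alpha: gained [] -> total []
At Kappa: gained ['I184S'] -> total ['I184S']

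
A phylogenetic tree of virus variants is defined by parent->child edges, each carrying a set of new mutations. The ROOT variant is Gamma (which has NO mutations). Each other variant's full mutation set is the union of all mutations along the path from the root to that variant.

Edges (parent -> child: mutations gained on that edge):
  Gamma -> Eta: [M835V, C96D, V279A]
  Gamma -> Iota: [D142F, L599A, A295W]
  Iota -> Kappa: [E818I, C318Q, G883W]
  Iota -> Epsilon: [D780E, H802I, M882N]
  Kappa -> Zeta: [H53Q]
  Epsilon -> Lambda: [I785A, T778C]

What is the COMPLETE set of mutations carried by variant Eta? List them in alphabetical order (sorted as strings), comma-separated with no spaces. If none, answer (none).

Answer: C96D,M835V,V279A

Derivation:
At Gamma: gained [] -> total []
At Eta: gained ['M835V', 'C96D', 'V279A'] -> total ['C96D', 'M835V', 'V279A']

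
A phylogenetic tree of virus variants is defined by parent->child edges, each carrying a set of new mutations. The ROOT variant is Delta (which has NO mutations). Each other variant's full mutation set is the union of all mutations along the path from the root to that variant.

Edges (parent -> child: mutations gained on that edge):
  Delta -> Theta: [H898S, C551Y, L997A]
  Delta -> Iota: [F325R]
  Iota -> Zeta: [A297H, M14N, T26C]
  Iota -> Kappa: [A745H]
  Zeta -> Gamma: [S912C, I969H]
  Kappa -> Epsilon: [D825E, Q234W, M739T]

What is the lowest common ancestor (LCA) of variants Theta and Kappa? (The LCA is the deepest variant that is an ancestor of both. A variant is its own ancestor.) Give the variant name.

Answer: Delta

Derivation:
Path from root to Theta: Delta -> Theta
  ancestors of Theta: {Delta, Theta}
Path from root to Kappa: Delta -> Iota -> Kappa
  ancestors of Kappa: {Delta, Iota, Kappa}
Common ancestors: {Delta}
Walk up from Kappa: Kappa (not in ancestors of Theta), Iota (not in ancestors of Theta), Delta (in ancestors of Theta)
Deepest common ancestor (LCA) = Delta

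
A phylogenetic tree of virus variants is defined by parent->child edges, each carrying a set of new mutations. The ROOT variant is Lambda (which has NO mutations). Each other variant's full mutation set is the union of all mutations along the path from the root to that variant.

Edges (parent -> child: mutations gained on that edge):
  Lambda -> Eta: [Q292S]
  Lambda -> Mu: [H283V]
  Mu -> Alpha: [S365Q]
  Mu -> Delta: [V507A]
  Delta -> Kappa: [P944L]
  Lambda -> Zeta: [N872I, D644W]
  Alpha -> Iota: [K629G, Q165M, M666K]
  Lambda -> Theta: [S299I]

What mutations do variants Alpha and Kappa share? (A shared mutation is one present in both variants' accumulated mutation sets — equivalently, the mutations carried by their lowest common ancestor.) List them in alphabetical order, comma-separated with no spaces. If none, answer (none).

Answer: H283V

Derivation:
Accumulating mutations along path to Alpha:
  At Lambda: gained [] -> total []
  At Mu: gained ['H283V'] -> total ['H283V']
  At Alpha: gained ['S365Q'] -> total ['H283V', 'S365Q']
Mutations(Alpha) = ['H283V', 'S365Q']
Accumulating mutations along path to Kappa:
  At Lambda: gained [] -> total []
  At Mu: gained ['H283V'] -> total ['H283V']
  At Delta: gained ['V507A'] -> total ['H283V', 'V507A']
  At Kappa: gained ['P944L'] -> total ['H283V', 'P944L', 'V507A']
Mutations(Kappa) = ['H283V', 'P944L', 'V507A']
Intersection: ['H283V', 'S365Q'] ∩ ['H283V', 'P944L', 'V507A'] = ['H283V']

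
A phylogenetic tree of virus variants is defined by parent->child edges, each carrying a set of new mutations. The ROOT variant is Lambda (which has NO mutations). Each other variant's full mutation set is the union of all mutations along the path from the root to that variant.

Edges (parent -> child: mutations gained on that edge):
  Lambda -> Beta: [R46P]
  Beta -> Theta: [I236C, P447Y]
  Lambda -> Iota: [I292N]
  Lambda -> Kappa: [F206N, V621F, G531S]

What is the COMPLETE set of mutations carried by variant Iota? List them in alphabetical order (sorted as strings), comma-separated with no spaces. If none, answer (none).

Answer: I292N

Derivation:
At Lambda: gained [] -> total []
At Iota: gained ['I292N'] -> total ['I292N']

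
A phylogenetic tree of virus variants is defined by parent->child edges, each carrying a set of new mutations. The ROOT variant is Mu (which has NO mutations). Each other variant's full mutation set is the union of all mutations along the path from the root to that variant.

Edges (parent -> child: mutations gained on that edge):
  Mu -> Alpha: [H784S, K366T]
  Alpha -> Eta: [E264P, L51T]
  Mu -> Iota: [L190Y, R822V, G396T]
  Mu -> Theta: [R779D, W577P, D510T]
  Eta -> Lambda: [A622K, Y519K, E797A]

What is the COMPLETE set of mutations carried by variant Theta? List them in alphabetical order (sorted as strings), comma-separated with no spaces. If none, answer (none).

At Mu: gained [] -> total []
At Theta: gained ['R779D', 'W577P', 'D510T'] -> total ['D510T', 'R779D', 'W577P']

Answer: D510T,R779D,W577P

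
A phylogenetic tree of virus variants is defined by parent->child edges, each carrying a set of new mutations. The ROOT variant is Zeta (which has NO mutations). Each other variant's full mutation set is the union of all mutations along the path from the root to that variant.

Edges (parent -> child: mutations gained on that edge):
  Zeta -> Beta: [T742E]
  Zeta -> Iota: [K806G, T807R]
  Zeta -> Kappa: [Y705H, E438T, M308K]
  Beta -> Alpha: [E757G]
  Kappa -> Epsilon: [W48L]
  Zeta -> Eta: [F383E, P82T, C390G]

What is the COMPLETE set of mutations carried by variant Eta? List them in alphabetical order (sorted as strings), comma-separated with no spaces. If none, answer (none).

Answer: C390G,F383E,P82T

Derivation:
At Zeta: gained [] -> total []
At Eta: gained ['F383E', 'P82T', 'C390G'] -> total ['C390G', 'F383E', 'P82T']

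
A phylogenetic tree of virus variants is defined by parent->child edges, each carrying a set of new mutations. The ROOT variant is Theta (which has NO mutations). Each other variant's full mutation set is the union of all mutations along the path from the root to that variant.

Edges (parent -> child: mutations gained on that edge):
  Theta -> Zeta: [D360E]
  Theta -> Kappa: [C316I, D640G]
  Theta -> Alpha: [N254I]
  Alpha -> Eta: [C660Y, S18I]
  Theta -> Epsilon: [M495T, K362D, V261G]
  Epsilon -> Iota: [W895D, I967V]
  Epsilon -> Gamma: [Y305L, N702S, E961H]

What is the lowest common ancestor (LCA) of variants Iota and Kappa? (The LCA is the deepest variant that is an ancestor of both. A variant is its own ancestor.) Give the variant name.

Path from root to Iota: Theta -> Epsilon -> Iota
  ancestors of Iota: {Theta, Epsilon, Iota}
Path from root to Kappa: Theta -> Kappa
  ancestors of Kappa: {Theta, Kappa}
Common ancestors: {Theta}
Walk up from Kappa: Kappa (not in ancestors of Iota), Theta (in ancestors of Iota)
Deepest common ancestor (LCA) = Theta

Answer: Theta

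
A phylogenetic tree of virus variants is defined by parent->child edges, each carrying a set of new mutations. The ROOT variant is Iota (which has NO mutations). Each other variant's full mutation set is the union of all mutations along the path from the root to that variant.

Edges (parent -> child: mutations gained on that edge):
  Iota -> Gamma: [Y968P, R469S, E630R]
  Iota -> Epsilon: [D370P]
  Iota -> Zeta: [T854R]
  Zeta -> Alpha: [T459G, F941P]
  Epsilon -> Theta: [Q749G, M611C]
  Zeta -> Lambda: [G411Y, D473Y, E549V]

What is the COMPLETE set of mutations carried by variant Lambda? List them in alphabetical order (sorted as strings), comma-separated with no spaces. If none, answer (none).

At Iota: gained [] -> total []
At Zeta: gained ['T854R'] -> total ['T854R']
At Lambda: gained ['G411Y', 'D473Y', 'E549V'] -> total ['D473Y', 'E549V', 'G411Y', 'T854R']

Answer: D473Y,E549V,G411Y,T854R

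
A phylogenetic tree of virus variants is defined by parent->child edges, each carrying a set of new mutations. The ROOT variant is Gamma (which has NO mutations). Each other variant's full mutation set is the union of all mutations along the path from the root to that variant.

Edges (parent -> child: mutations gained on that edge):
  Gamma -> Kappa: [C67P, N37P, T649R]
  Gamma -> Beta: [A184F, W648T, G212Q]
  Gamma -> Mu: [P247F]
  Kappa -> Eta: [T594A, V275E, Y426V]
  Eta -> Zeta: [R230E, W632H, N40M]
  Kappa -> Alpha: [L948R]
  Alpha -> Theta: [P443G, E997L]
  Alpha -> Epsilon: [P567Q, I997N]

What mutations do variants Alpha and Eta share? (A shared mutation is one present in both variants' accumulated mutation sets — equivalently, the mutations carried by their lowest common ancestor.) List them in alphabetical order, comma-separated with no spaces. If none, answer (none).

Answer: C67P,N37P,T649R

Derivation:
Accumulating mutations along path to Alpha:
  At Gamma: gained [] -> total []
  At Kappa: gained ['C67P', 'N37P', 'T649R'] -> total ['C67P', 'N37P', 'T649R']
  At Alpha: gained ['L948R'] -> total ['C67P', 'L948R', 'N37P', 'T649R']
Mutations(Alpha) = ['C67P', 'L948R', 'N37P', 'T649R']
Accumulating mutations along path to Eta:
  At Gamma: gained [] -> total []
  At Kappa: gained ['C67P', 'N37P', 'T649R'] -> total ['C67P', 'N37P', 'T649R']
  At Eta: gained ['T594A', 'V275E', 'Y426V'] -> total ['C67P', 'N37P', 'T594A', 'T649R', 'V275E', 'Y426V']
Mutations(Eta) = ['C67P', 'N37P', 'T594A', 'T649R', 'V275E', 'Y426V']
Intersection: ['C67P', 'L948R', 'N37P', 'T649R'] ∩ ['C67P', 'N37P', 'T594A', 'T649R', 'V275E', 'Y426V'] = ['C67P', 'N37P', 'T649R']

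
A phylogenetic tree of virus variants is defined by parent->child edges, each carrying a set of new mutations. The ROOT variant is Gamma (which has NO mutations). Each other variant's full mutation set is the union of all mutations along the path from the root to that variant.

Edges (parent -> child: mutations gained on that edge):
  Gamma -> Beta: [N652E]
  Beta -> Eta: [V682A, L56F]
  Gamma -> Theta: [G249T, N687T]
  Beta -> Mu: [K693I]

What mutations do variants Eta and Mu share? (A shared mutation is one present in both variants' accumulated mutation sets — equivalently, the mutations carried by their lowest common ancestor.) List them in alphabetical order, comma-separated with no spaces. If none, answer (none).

Accumulating mutations along path to Eta:
  At Gamma: gained [] -> total []
  At Beta: gained ['N652E'] -> total ['N652E']
  At Eta: gained ['V682A', 'L56F'] -> total ['L56F', 'N652E', 'V682A']
Mutations(Eta) = ['L56F', 'N652E', 'V682A']
Accumulating mutations along path to Mu:
  At Gamma: gained [] -> total []
  At Beta: gained ['N652E'] -> total ['N652E']
  At Mu: gained ['K693I'] -> total ['K693I', 'N652E']
Mutations(Mu) = ['K693I', 'N652E']
Intersection: ['L56F', 'N652E', 'V682A'] ∩ ['K693I', 'N652E'] = ['N652E']

Answer: N652E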